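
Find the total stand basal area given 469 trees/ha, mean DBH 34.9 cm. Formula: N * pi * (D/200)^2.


(D/200)^2 = (34.9/200)^2 = 0.1745^2 = 0.03045025
Individual BA = 3.141593 * 0.03045025 = 0.0956623 m^2
Stand BA = 469 * 0.0956623 = 44.8656 ≈ 44.87 m^2/ha

44.87 m^2/ha


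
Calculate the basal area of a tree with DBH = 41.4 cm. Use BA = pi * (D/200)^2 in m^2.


D/200 = 41.4/200 = 0.207 m
(D/200)^2 = 0.207^2 = 0.042849
BA = 3.141593 * 0.042849 = 0.134614 ≈ 0.1346 m^2

0.1346 m^2


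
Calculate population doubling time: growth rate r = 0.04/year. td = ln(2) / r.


td = ln(2) / 0.04 = 0.693147 / 0.04 = 17.3287 ≈ 17.3 years

17.3 years


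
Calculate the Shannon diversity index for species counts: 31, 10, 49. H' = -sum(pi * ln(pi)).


Total N = 31 + 10 + 49 = 90
Per-species terms:
  p = 31/90 = 0.344444; ln(p) = -1.065824; p*ln(p) = 0.344444 * (-1.065824) = -0.367117
  p = 10/90 = 0.111111; ln(p) = -2.197226; p*ln(p) = 0.111111 * (-2.197226) = -0.244136
  p = 49/90 = 0.544444; ln(p) = -0.607990; p*ln(p) = 0.544444 * (-0.607990) = -0.331017
sum(p*ln(p)) = (-0.367117) + (-0.244136) + (-0.331017) = -0.942270
H' = -(-0.942270) = 0.942270 ≈ 0.9423

0.9423


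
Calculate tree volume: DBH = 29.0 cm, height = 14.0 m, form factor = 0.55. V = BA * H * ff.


(D/200)^2 = (29.0/200)^2 = 0.145^2 = 0.021025
BA = 3.141593 * 0.021025 = 0.0660520 m^2
V = 0.0660520 * 14.0 * 0.55 = 0.508600 ≈ 0.509 m^3

0.509 m^3


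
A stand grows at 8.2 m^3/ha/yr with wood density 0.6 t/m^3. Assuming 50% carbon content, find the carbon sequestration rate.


C = 8.2 * 0.6 * 0.5 = 2.46 t C/ha/yr

2.46 t C/ha/yr


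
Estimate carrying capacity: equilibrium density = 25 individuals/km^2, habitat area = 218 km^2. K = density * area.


K = 25 * 218 = 5450 individuals

5450 individuals


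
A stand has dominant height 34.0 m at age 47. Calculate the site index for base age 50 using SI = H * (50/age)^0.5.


50/47 = 1.06383
(1.06383)^0.5 = 1.03142
SI = 34.0 * 1.03142 = 35.0683 ≈ 35.1 m

35.1 m


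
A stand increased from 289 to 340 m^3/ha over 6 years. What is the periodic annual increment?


PAI = (V2 - V1) / period = (340 - 289) / 6 = 51 / 6 = 8.50 m^3/ha/yr

8.50 m^3/ha/yr


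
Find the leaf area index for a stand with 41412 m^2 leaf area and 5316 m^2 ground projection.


LAI = 41412 / 5316 = 7.7901 ≈ 7.79

7.79


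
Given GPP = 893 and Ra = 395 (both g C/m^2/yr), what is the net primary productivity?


NPP = GPP - Ra = 893 - 395 = 498 g C/m^2/yr

498 g C/m^2/yr


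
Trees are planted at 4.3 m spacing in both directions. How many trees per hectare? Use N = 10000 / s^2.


N = 10000 / 4.3^2 = 10000 / 18.49 = 540.833 ≈ 541 trees/ha

541 trees/ha


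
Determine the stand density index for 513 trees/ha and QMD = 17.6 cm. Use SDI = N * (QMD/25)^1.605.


QMD/25 = 17.6/25 = 0.704
(0.704)^1.605 = exp(1.605 * ln(0.704)) = exp(1.605 * (-0.350977)) = exp(-0.563318) = 0.569317
SDI = 513 * 0.569317 = 292.060 ≈ 292

292


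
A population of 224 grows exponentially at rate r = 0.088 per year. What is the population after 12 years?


r*t = 0.088 * 12 = 1.056
exp(1.056) = 2.87485
N = 224 * 2.87485 = 643.966 ≈ 644

644


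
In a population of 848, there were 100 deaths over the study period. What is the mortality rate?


Mortality rate = 100 / 848 = 0.117925 ≈ 0.1179

0.1179


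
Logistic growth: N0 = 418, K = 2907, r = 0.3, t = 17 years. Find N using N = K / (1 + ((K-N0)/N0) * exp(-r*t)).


(K - N0)/N0 = (2907 - 418)/418 = 2489/418 = 5.95455
r*t = 0.3 * 17 = 5.1; exp(-5.1) = 0.00609675
5.95455 * 0.00609675 = 0.0363034
1 + 0.0363034 = 1.03630
N = 2907 / 1.03630 = 2805.17 ≈ 2805

2805


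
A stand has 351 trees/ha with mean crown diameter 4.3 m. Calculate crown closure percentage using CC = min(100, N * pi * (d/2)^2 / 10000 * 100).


(d/2)^2 = (4.3/2)^2 = 2.15^2 = 4.6225
Crown area = 3.141593 * 4.6225 = 14.5220 m^2
N * area / 10000 * 100 = 351 * 14.5220 / 10000 * 100 = 50.9722
CC = min(100, 50.9722) = 50.9722 ≈ 51.0%

51.0%


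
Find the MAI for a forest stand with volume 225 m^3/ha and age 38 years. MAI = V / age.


MAI = 225 / 38 = 5.9211 ≈ 5.92 m^3/ha/yr

5.92 m^3/ha/yr


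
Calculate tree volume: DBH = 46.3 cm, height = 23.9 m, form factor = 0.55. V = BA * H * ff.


(D/200)^2 = (46.3/200)^2 = 0.2315^2 = 0.05359225
BA = 3.141593 * 0.05359225 = 0.168365 m^2
V = 0.168365 * 23.9 * 0.55 = 2.21316 ≈ 2.213 m^3

2.213 m^3


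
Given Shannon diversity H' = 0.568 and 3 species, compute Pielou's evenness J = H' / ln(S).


ln(3) = 1.09861
J = H' / ln(S) = 0.568 / 1.09861 = 0.517017 ≈ 0.5170

0.5170


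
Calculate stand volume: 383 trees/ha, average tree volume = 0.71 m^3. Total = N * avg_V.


V_stand = 383 * 0.71 = 271.93 ≈ 271.9 m^3/ha

271.9 m^3/ha


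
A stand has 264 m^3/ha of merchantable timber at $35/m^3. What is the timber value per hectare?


Value = 264 * 35 = $9240/ha

$9240/ha


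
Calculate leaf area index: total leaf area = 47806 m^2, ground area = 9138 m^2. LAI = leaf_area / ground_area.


LAI = 47806 / 9138 = 5.2316 ≈ 5.23

5.23


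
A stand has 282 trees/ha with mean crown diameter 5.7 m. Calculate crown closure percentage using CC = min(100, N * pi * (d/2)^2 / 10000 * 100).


(d/2)^2 = (5.7/2)^2 = 2.85^2 = 8.1225
Crown area = 3.141593 * 8.1225 = 25.5176 m^2
N * area / 10000 * 100 = 282 * 25.5176 / 10000 * 100 = 71.9596
CC = min(100, 71.9596) = 71.9596 ≈ 72.0%

72.0%


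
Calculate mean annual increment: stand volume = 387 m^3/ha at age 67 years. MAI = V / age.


MAI = 387 / 67 = 5.7761 ≈ 5.78 m^3/ha/yr

5.78 m^3/ha/yr


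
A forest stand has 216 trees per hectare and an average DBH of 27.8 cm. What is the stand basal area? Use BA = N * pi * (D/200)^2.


(D/200)^2 = (27.8/200)^2 = 0.139^2 = 0.019321
Individual BA = 3.141593 * 0.019321 = 0.0606987 m^2
Stand BA = 216 * 0.0606987 = 13.1109 ≈ 13.11 m^2/ha

13.11 m^2/ha


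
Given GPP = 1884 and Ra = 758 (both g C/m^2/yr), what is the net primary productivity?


NPP = GPP - Ra = 1884 - 758 = 1126 g C/m^2/yr

1126 g C/m^2/yr


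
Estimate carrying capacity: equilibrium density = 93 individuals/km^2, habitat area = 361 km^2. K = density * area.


K = 93 * 361 = 33573 individuals

33573 individuals


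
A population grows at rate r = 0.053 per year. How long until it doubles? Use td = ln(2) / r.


td = ln(2) / 0.053 = 0.693147 / 0.053 = 13.0782 ≈ 13.1 years

13.1 years


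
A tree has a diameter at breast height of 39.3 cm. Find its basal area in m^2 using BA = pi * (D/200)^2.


D/200 = 39.3/200 = 0.1965 m
(D/200)^2 = 0.1965^2 = 0.03861225
BA = 3.141593 * 0.03861225 = 0.121304 ≈ 0.1213 m^2

0.1213 m^2


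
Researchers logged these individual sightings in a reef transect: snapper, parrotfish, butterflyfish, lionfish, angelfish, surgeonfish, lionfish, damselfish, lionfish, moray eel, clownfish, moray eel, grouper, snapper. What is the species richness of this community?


Total individuals logged = 14
Distinct species (count of individuals): snapper (2), parrotfish (1), butterflyfish (1), lionfish (3), angelfish (1), surgeonfish (1), damselfish (1), moray eel (2), clownfish (1), grouper (1)
Species richness = number of distinct species = 10

10


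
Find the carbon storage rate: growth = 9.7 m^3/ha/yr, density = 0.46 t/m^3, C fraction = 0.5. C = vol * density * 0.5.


C = 9.7 * 0.46 * 0.5 = 2.231 ≈ 2.23 t C/ha/yr

2.23 t C/ha/yr


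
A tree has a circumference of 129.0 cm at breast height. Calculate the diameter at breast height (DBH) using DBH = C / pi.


DBH = C / pi = 129.0 / 3.141593 = 41.0620 ≈ 41.06 cm

41.06 cm


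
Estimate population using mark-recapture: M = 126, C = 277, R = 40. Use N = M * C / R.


N = M * C / R = 126 * 277 / 40 = 34902 / 40 = 872.55 ≈ 873

873 individuals


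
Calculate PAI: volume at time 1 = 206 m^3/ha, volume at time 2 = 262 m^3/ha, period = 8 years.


PAI = (V2 - V1) / period = (262 - 206) / 8 = 56 / 8 = 7.00 m^3/ha/yr

7.00 m^3/ha/yr


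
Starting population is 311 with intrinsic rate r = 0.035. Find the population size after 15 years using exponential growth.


r*t = 0.035 * 15 = 0.525
exp(0.525) = 1.69046
N = 311 * 1.69046 = 525.733 ≈ 526

526


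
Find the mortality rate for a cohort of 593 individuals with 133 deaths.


Mortality rate = 133 / 593 = 0.224283 ≈ 0.2243

0.2243


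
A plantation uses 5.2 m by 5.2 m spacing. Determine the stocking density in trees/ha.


N = 10000 / 5.2^2 = 10000 / 27.04 = 369.822 ≈ 370 trees/ha

370 trees/ha


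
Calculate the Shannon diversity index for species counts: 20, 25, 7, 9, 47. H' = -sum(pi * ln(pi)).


Total N = 20 + 25 + 7 + 9 + 47 = 108
Per-species terms:
  p = 20/108 = 0.185185; ln(p) = -1.686400; p*ln(p) = 0.185185 * (-1.686400) = -0.312296
  p = 25/108 = 0.231481; ln(p) = -1.463257; p*ln(p) = 0.231481 * (-1.463257) = -0.338716
  p = 7/108 = 0.064815; ln(p) = -2.736218; p*ln(p) = 0.064815 * (-2.736218) = -0.177348
  p = 9/108 = 0.083333; ln(p) = -2.484911; p*ln(p) = 0.083333 * (-2.484911) = -0.207075
  p = 47/108 = 0.435185; ln(p) = -0.831984; p*ln(p) = 0.435185 * (-0.831984) = -0.362067
sum(p*ln(p)) = (-0.312296) + (-0.338716) + (-0.177348) + (-0.207075) + (-0.362067) = -1.397502
H' = -(-1.397502) = 1.397502 ≈ 1.3975

1.3975


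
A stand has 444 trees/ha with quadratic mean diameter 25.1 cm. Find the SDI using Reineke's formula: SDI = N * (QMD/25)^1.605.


QMD/25 = 25.1/25 = 1.004
(1.004)^1.605 = exp(1.605 * ln(1.004)) = exp(1.605 * 0.00399202) = exp(0.00640719) = 1.00643
SDI = 444 * 1.00643 = 446.855 ≈ 447

447


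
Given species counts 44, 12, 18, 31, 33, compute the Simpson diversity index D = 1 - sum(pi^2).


Total N = 44 + 12 + 18 + 31 + 33 = 138
Per-species terms:
  p = 44/138 = 0.318841; p^2 = 0.318841^2 = 0.101660
  p = 12/138 = 0.086957; p^2 = 0.086957^2 = 0.007562
  p = 18/138 = 0.130435; p^2 = 0.130435^2 = 0.017013
  p = 31/138 = 0.224638; p^2 = 0.224638^2 = 0.050462
  p = 33/138 = 0.239130; p^2 = 0.239130^2 = 0.057183
sum(p^2) = 0.101660 + 0.007562 + 0.017013 + 0.050462 + 0.057183 = 0.233880
D = 1 - 0.233880 = 0.766120 ≈ 0.7661

0.7661


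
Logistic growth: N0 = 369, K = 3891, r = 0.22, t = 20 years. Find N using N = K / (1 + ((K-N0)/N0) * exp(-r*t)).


(K - N0)/N0 = (3891 - 369)/369 = 3522/369 = 9.54472
r*t = 0.22 * 20 = 4.4; exp(-4.4) = 0.0122773
9.54472 * 0.0122773 = 0.117183
1 + 0.117183 = 1.11718
N = 3891 / 1.11718 = 3482.88 ≈ 3483

3483


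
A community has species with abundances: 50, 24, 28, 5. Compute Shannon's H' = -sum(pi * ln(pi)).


Total N = 50 + 24 + 28 + 5 = 107
Per-species terms:
  p = 50/107 = 0.467290; ln(p) = -0.760805; p*ln(p) = 0.467290 * (-0.760805) = -0.355517
  p = 24/107 = 0.224299; ln(p) = -1.494775; p*ln(p) = 0.224299 * (-1.494775) = -0.335277
  p = 28/107 = 0.261682; ln(p) = -1.340625; p*ln(p) = 0.261682 * (-1.340625) = -0.350817
  p = 5/107 = 0.046729; ln(p) = -3.063390; p*ln(p) = 0.046729 * (-3.063390) = -0.143149
sum(p*ln(p)) = (-0.355517) + (-0.335277) + (-0.350817) + (-0.143149) = -1.184760
H' = -(-1.184760) = 1.184760 ≈ 1.1848

1.1848


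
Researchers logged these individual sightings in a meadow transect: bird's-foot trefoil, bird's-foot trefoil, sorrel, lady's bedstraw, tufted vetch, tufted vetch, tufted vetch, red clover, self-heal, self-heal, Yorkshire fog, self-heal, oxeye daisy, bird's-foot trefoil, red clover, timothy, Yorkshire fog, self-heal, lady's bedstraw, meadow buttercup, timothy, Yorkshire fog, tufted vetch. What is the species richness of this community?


Total individuals logged = 23
Distinct species (count of individuals): bird's-foot trefoil (3), sorrel (1), lady's bedstraw (2), tufted vetch (4), red clover (2), self-heal (4), Yorkshire fog (3), oxeye daisy (1), timothy (2), meadow buttercup (1)
Species richness = number of distinct species = 10

10


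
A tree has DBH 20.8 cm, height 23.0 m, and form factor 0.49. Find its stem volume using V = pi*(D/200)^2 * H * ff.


(D/200)^2 = (20.8/200)^2 = 0.104^2 = 0.010816
BA = 3.141593 * 0.010816 = 0.0339795 m^2
V = 0.0339795 * 23.0 * 0.49 = 0.382949 ≈ 0.383 m^3

0.383 m^3


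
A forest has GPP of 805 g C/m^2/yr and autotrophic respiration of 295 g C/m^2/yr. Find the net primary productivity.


NPP = GPP - Ra = 805 - 295 = 510 g C/m^2/yr

510 g C/m^2/yr


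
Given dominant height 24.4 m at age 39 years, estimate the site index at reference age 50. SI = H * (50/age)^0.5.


50/39 = 1.28205
(1.28205)^0.5 = 1.13228
SI = 24.4 * 1.13228 = 27.6276 ≈ 27.6 m

27.6 m


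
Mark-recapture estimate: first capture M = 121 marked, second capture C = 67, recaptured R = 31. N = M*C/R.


N = M * C / R = 121 * 67 / 31 = 8107 / 31 = 261.52 ≈ 262

262 individuals


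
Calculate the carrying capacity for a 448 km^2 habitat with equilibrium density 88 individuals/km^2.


K = 88 * 448 = 39424 individuals

39424 individuals


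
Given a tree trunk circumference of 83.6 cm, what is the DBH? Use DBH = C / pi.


DBH = C / pi = 83.6 / 3.141593 = 26.6107 ≈ 26.61 cm

26.61 cm


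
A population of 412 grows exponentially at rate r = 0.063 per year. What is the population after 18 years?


r*t = 0.063 * 18 = 1.134
exp(1.134) = 3.10806
N = 412 * 3.10806 = 1280.52 ≈ 1281

1281


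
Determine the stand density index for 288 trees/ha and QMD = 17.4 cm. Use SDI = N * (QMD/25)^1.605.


QMD/25 = 17.4/25 = 0.696
(0.696)^1.605 = exp(1.605 * ln(0.696)) = exp(1.605 * (-0.362406)) = exp(-0.581662) = 0.558969
SDI = 288 * 0.558969 = 160.983 ≈ 161

161


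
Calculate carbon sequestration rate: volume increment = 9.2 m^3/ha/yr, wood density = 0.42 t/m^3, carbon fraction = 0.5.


C = 9.2 * 0.42 * 0.5 = 1.932 ≈ 1.93 t C/ha/yr

1.93 t C/ha/yr


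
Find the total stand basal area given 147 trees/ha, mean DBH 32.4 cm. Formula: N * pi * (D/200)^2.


(D/200)^2 = (32.4/200)^2 = 0.162^2 = 0.026244
Individual BA = 3.141593 * 0.026244 = 0.0824480 m^2
Stand BA = 147 * 0.0824480 = 12.1199 ≈ 12.12 m^2/ha

12.12 m^2/ha


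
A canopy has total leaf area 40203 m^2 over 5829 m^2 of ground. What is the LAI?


LAI = 40203 / 5829 = 6.8971 ≈ 6.90

6.90


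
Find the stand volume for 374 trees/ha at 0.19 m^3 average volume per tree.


V_stand = 374 * 0.19 = 71.06 ≈ 71.1 m^3/ha

71.1 m^3/ha


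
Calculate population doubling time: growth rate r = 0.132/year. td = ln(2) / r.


td = ln(2) / 0.132 = 0.693147 / 0.132 = 5.25111 ≈ 5.3 years

5.3 years


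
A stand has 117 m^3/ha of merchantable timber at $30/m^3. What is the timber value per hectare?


Value = 117 * 30 = $3510/ha

$3510/ha


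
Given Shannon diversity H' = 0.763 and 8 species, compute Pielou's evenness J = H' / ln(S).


ln(8) = 2.07944
J = H' / ln(S) = 0.763 / 2.07944 = 0.366926 ≈ 0.3669

0.3669


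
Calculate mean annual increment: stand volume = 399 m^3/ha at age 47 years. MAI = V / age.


MAI = 399 / 47 = 8.4894 ≈ 8.49 m^3/ha/yr

8.49 m^3/ha/yr


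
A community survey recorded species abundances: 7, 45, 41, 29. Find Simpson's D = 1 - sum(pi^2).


Total N = 7 + 45 + 41 + 29 = 122
Per-species terms:
  p = 7/122 = 0.057377; p^2 = 0.057377^2 = 0.003292
  p = 45/122 = 0.368852; p^2 = 0.368852^2 = 0.136052
  p = 41/122 = 0.336066; p^2 = 0.336066^2 = 0.112940
  p = 29/122 = 0.237705; p^2 = 0.237705^2 = 0.056504
sum(p^2) = 0.003292 + 0.136052 + 0.112940 + 0.056504 = 0.308788
D = 1 - 0.308788 = 0.691212 ≈ 0.6912

0.6912


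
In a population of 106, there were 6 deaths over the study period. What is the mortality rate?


Mortality rate = 6 / 106 = 0.056604 ≈ 0.0566

0.0566


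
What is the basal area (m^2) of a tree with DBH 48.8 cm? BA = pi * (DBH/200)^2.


D/200 = 48.8/200 = 0.244 m
(D/200)^2 = 0.244^2 = 0.059536
BA = 3.141593 * 0.059536 = 0.187038 ≈ 0.1870 m^2

0.1870 m^2


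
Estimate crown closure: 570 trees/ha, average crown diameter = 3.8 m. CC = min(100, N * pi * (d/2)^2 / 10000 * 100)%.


(d/2)^2 = (3.8/2)^2 = 1.9^2 = 3.61
Crown area = 3.141593 * 3.61 = 11.3412 m^2
N * area / 10000 * 100 = 570 * 11.3412 / 10000 * 100 = 64.6448
CC = min(100, 64.6448) = 64.6448 ≈ 64.6%

64.6%


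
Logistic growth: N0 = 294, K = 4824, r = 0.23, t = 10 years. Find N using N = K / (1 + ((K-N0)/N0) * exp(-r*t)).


(K - N0)/N0 = (4824 - 294)/294 = 4530/294 = 15.4082
r*t = 0.23 * 10 = 2.3; exp(-2.3) = 0.100259
15.4082 * 0.100259 = 1.54481
1 + 1.54481 = 2.54481
N = 4824 / 2.54481 = 1895.62 ≈ 1896

1896


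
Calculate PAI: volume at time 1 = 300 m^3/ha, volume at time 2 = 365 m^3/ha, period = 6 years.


PAI = (V2 - V1) / period = (365 - 300) / 6 = 65 / 6 = 10.8333 ≈ 10.83 m^3/ha/yr

10.83 m^3/ha/yr


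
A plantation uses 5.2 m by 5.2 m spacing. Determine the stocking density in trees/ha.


N = 10000 / 5.2^2 = 10000 / 27.04 = 369.822 ≈ 370 trees/ha

370 trees/ha


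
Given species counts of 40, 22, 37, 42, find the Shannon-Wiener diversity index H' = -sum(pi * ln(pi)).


Total N = 40 + 22 + 37 + 42 = 141
Per-species terms:
  p = 40/141 = 0.283688; ln(p) = -1.259880; p*ln(p) = 0.283688 * (-1.259880) = -0.357413
  p = 22/141 = 0.156028; ln(p) = -1.857720; p*ln(p) = 0.156028 * (-1.857720) = -0.289856
  p = 37/141 = 0.262411; ln(p) = -1.337843; p*ln(p) = 0.262411 * (-1.337843) = -0.351065
  p = 42/141 = 0.297872; ln(p) = -1.211091; p*ln(p) = 0.297872 * (-1.211091) = -0.360750
sum(p*ln(p)) = (-0.357413) + (-0.289856) + (-0.351065) + (-0.360750) = -1.359084
H' = -(-1.359084) = 1.359084 ≈ 1.3591

1.3591


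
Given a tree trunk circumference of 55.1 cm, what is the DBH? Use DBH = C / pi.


DBH = C / pi = 55.1 / 3.141593 = 17.5389 ≈ 17.54 cm

17.54 cm


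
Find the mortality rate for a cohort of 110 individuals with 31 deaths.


Mortality rate = 31 / 110 = 0.281818 ≈ 0.2818

0.2818


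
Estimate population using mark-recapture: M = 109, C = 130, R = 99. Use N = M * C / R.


N = M * C / R = 109 * 130 / 99 = 14170 / 99 = 143.13 ≈ 143

143 individuals


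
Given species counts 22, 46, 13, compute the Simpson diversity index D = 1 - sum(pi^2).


Total N = 22 + 46 + 13 = 81
Per-species terms:
  p = 22/81 = 0.271605; p^2 = 0.271605^2 = 0.073769
  p = 46/81 = 0.567901; p^2 = 0.567901^2 = 0.322512
  p = 13/81 = 0.160494; p^2 = 0.160494^2 = 0.025758
sum(p^2) = 0.073769 + 0.322512 + 0.025758 = 0.422039
D = 1 - 0.422039 = 0.577961 ≈ 0.5780

0.5780


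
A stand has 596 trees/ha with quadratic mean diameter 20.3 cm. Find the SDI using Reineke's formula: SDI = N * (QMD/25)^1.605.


QMD/25 = 20.3/25 = 0.812
(0.812)^1.605 = exp(1.605 * ln(0.812)) = exp(1.605 * (-0.208255)) = exp(-0.334249) = 0.715876
SDI = 596 * 0.715876 = 426.662 ≈ 427

427


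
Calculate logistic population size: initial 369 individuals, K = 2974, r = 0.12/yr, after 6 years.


(K - N0)/N0 = (2974 - 369)/369 = 2605/369 = 7.05962
r*t = 0.12 * 6 = 0.72; exp(-0.72) = 0.486752
7.05962 * 0.486752 = 3.43628
1 + 3.43628 = 4.43628
N = 2974 / 4.43628 = 670.381 ≈ 670

670


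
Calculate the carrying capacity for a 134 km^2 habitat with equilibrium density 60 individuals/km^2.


K = 60 * 134 = 8040 individuals

8040 individuals


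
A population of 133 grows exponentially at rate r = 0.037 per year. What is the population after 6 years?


r*t = 0.037 * 6 = 0.222
exp(0.222) = 1.24857
N = 133 * 1.24857 = 166.060 ≈ 166

166


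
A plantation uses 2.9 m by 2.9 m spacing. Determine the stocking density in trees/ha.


N = 10000 / 2.9^2 = 10000 / 8.41 = 1189.06 ≈ 1189 trees/ha

1189 trees/ha


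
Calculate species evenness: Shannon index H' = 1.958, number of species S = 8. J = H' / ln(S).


ln(8) = 2.07944
J = H' / ln(S) = 1.958 / 2.07944 = 0.941600 ≈ 0.9416

0.9416


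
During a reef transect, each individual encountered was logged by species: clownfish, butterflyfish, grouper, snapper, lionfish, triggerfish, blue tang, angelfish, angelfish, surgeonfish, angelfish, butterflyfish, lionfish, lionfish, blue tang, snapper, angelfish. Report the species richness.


Total individuals logged = 17
Distinct species (count of individuals): clownfish (1), butterflyfish (2), grouper (1), snapper (2), lionfish (3), triggerfish (1), blue tang (2), angelfish (4), surgeonfish (1)
Species richness = number of distinct species = 9

9


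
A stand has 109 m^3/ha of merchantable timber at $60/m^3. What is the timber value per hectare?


Value = 109 * 60 = $6540/ha

$6540/ha


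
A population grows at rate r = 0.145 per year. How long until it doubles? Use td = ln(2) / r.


td = ln(2) / 0.145 = 0.693147 / 0.145 = 4.78032 ≈ 4.8 years

4.8 years


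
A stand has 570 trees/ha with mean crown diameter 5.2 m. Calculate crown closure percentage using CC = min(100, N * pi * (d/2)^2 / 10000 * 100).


(d/2)^2 = (5.2/2)^2 = 2.6^2 = 6.76
Crown area = 3.141593 * 6.76 = 21.2372 m^2
N * area / 10000 * 100 = 570 * 21.2372 / 10000 * 100 = 121.052
CC = min(100, 121.052) = 100%

100%


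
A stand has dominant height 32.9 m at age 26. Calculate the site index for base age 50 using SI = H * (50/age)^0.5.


50/26 = 1.92308
(1.92308)^0.5 = 1.38675
SI = 32.9 * 1.38675 = 45.6241 ≈ 45.6 m

45.6 m


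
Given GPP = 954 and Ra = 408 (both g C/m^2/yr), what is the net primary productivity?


NPP = GPP - Ra = 954 - 408 = 546 g C/m^2/yr

546 g C/m^2/yr


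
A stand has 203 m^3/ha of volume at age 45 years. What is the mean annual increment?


MAI = 203 / 45 = 4.5111 ≈ 4.51 m^3/ha/yr

4.51 m^3/ha/yr


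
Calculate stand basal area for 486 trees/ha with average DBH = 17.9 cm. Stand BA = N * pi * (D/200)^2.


(D/200)^2 = (17.9/200)^2 = 0.0895^2 = 0.00801025
Individual BA = 3.141593 * 0.00801025 = 0.0251649 m^2
Stand BA = 486 * 0.0251649 = 12.2301 ≈ 12.23 m^2/ha

12.23 m^2/ha


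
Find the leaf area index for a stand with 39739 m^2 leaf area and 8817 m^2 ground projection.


LAI = 39739 / 8817 = 4.5071 ≈ 4.51

4.51


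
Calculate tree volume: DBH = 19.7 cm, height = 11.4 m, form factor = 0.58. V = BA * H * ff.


(D/200)^2 = (19.7/200)^2 = 0.0985^2 = 0.00970225
BA = 3.141593 * 0.00970225 = 0.0304805 m^2
V = 0.0304805 * 11.4 * 0.58 = 0.201537 ≈ 0.202 m^3

0.202 m^3


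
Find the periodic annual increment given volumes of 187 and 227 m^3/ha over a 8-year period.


PAI = (V2 - V1) / period = (227 - 187) / 8 = 40 / 8 = 5.00 m^3/ha/yr

5.00 m^3/ha/yr


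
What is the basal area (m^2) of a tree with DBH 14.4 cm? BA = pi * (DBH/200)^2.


D/200 = 14.4/200 = 0.072 m
(D/200)^2 = 0.072^2 = 0.005184
BA = 3.141593 * 0.005184 = 0.0162860 ≈ 0.0163 m^2

0.0163 m^2


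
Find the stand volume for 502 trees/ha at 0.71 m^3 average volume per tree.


V_stand = 502 * 0.71 = 356.42 ≈ 356.4 m^3/ha

356.4 m^3/ha


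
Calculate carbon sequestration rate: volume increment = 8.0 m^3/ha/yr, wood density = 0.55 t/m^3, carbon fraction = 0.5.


C = 8.0 * 0.55 * 0.5 = 2.20 t C/ha/yr

2.20 t C/ha/yr


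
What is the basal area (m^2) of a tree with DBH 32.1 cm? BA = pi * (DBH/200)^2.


D/200 = 32.1/200 = 0.1605 m
(D/200)^2 = 0.1605^2 = 0.02576025
BA = 3.141593 * 0.02576025 = 0.0809282 ≈ 0.0809 m^2

0.0809 m^2


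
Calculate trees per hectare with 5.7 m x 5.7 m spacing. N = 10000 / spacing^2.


N = 10000 / 5.7^2 = 10000 / 32.49 = 307.787 ≈ 308 trees/ha

308 trees/ha


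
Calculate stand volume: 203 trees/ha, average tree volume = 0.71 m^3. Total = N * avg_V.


V_stand = 203 * 0.71 = 144.13 ≈ 144.1 m^3/ha

144.1 m^3/ha


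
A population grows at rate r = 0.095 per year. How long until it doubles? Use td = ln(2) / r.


td = ln(2) / 0.095 = 0.693147 / 0.095 = 7.29628 ≈ 7.3 years

7.3 years


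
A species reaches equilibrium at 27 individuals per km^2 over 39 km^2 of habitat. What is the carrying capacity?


K = 27 * 39 = 1053 individuals

1053 individuals


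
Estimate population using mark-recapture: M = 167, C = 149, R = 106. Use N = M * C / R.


N = M * C / R = 167 * 149 / 106 = 24883 / 106 = 234.75 ≈ 235

235 individuals


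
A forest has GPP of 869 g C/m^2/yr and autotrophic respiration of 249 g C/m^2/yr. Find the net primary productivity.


NPP = GPP - Ra = 869 - 249 = 620 g C/m^2/yr

620 g C/m^2/yr


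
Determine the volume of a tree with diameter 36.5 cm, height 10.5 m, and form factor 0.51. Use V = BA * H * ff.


(D/200)^2 = (36.5/200)^2 = 0.1825^2 = 0.03330625
BA = 3.141593 * 0.03330625 = 0.104635 m^2
V = 0.104635 * 10.5 * 0.51 = 0.560320 ≈ 0.560 m^3

0.560 m^3


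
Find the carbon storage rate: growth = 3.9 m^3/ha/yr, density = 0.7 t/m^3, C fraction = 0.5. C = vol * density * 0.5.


C = 3.9 * 0.7 * 0.5 = 1.365 ≈ 1.37 t C/ha/yr

1.37 t C/ha/yr


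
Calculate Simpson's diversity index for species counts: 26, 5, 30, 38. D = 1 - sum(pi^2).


Total N = 26 + 5 + 30 + 38 = 99
Per-species terms:
  p = 26/99 = 0.262626; p^2 = 0.262626^2 = 0.068972
  p = 5/99 = 0.050505; p^2 = 0.050505^2 = 0.002551
  p = 30/99 = 0.303030; p^2 = 0.303030^2 = 0.091827
  p = 38/99 = 0.383838; p^2 = 0.383838^2 = 0.147332
sum(p^2) = 0.068972 + 0.002551 + 0.091827 + 0.147332 = 0.310682
D = 1 - 0.310682 = 0.689318 ≈ 0.6893

0.6893


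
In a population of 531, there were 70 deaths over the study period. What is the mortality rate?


Mortality rate = 70 / 531 = 0.131827 ≈ 0.1318

0.1318


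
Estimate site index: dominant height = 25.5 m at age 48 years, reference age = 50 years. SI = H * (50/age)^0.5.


50/48 = 1.04167
(1.04167)^0.5 = 1.02062
SI = 25.5 * 1.02062 = 26.0258 ≈ 26.0 m

26.0 m


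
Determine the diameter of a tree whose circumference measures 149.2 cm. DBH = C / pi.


DBH = C / pi = 149.2 / 3.141593 = 47.4918 ≈ 47.49 cm

47.49 cm


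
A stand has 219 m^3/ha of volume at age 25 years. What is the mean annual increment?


MAI = 219 / 25 = 8.76 m^3/ha/yr

8.76 m^3/ha/yr


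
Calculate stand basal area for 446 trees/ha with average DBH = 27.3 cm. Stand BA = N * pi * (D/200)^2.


(D/200)^2 = (27.3/200)^2 = 0.1365^2 = 0.01863225
Individual BA = 3.141593 * 0.01863225 = 0.0585349 m^2
Stand BA = 446 * 0.0585349 = 26.1066 ≈ 26.11 m^2/ha

26.11 m^2/ha


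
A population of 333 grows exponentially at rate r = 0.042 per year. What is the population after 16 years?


r*t = 0.042 * 16 = 0.672
exp(0.672) = 1.95815
N = 333 * 1.95815 = 652.064 ≈ 652

652


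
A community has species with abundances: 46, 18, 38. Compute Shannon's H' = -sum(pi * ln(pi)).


Total N = 46 + 18 + 38 = 102
Per-species terms:
  p = 46/102 = 0.450980; ln(p) = -0.796332; p*ln(p) = 0.450980 * (-0.796332) = -0.359130
  p = 18/102 = 0.176471; ln(p) = -1.734599; p*ln(p) = 0.176471 * (-1.734599) = -0.306106
  p = 38/102 = 0.372549; ln(p) = -0.987387; p*ln(p) = 0.372549 * (-0.987387) = -0.367850
sum(p*ln(p)) = (-0.359130) + (-0.306106) + (-0.367850) = -1.033086
H' = -(-1.033086) = 1.033086 ≈ 1.0331

1.0331


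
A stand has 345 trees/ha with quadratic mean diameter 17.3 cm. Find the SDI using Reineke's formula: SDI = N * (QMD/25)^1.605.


QMD/25 = 17.3/25 = 0.692
(0.692)^1.605 = exp(1.605 * ln(0.692)) = exp(1.605 * (-0.368169)) = exp(-0.590911) = 0.553823
SDI = 345 * 0.553823 = 191.069 ≈ 191

191


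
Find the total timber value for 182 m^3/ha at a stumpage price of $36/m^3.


Value = 182 * 36 = $6552/ha

$6552/ha


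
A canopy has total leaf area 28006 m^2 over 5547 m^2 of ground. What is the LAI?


LAI = 28006 / 5547 = 5.0489 ≈ 5.05

5.05


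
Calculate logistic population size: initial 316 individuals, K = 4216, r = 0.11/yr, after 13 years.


(K - N0)/N0 = (4216 - 316)/316 = 3900/316 = 12.3418
r*t = 0.11 * 13 = 1.43; exp(-1.43) = 0.239309
12.3418 * 0.239309 = 2.95350
1 + 2.95350 = 3.95350
N = 4216 / 3.95350 = 1066.40 ≈ 1066

1066


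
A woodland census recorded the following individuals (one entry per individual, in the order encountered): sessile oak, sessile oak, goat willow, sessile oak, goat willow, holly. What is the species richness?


Total individuals logged = 6
Distinct species (count of individuals): sessile oak (3), goat willow (2), holly (1)
Species richness = number of distinct species = 3

3


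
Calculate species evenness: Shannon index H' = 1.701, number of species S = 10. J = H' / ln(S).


ln(10) = 2.30259
J = H' / ln(S) = 1.701 / 2.30259 = 0.738733 ≈ 0.7387

0.7387


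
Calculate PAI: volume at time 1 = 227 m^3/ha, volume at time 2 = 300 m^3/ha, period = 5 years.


PAI = (V2 - V1) / period = (300 - 227) / 5 = 73 / 5 = 14.60 m^3/ha/yr

14.60 m^3/ha/yr


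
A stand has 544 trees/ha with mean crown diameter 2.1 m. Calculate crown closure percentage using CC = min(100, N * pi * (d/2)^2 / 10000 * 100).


(d/2)^2 = (2.1/2)^2 = 1.05^2 = 1.1025
Crown area = 3.141593 * 1.1025 = 3.46361 m^2
N * area / 10000 * 100 = 544 * 3.46361 / 10000 * 100 = 18.8420
CC = min(100, 18.8420) = 18.8420 ≈ 18.8%

18.8%


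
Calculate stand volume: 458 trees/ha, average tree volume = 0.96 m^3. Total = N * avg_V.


V_stand = 458 * 0.96 = 439.68 ≈ 439.7 m^3/ha

439.7 m^3/ha


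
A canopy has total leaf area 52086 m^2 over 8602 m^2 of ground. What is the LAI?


LAI = 52086 / 8602 = 6.0551 ≈ 6.06

6.06


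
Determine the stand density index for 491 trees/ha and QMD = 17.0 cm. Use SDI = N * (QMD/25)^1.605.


QMD/25 = 17.0/25 = 0.68
(0.68)^1.605 = exp(1.605 * ln(0.68)) = exp(1.605 * (-0.385662)) = exp(-0.618988) = 0.538489
SDI = 491 * 0.538489 = 264.398 ≈ 264

264


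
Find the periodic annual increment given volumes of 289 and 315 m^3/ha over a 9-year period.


PAI = (V2 - V1) / period = (315 - 289) / 9 = 26 / 9 = 2.8889 ≈ 2.89 m^3/ha/yr

2.89 m^3/ha/yr


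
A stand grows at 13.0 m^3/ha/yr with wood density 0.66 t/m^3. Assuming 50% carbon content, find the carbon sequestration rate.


C = 13.0 * 0.66 * 0.5 = 4.29 t C/ha/yr

4.29 t C/ha/yr


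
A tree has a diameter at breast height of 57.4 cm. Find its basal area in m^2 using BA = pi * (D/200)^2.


D/200 = 57.4/200 = 0.287 m
(D/200)^2 = 0.287^2 = 0.082369
BA = 3.141593 * 0.082369 = 0.258770 ≈ 0.2588 m^2

0.2588 m^2


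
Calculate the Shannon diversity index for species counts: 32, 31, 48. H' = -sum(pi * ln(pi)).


Total N = 32 + 31 + 48 = 111
Per-species terms:
  p = 32/111 = 0.288288; ln(p) = -1.243795; p*ln(p) = 0.288288 * (-1.243795) = -0.358571
  p = 31/111 = 0.279279; ln(p) = -1.275544; p*ln(p) = 0.279279 * (-1.275544) = -0.356233
  p = 48/111 = 0.432432; ln(p) = -0.838330; p*ln(p) = 0.432432 * (-0.838330) = -0.362521
sum(p*ln(p)) = (-0.358571) + (-0.356233) + (-0.362521) = -1.077325
H' = -(-1.077325) = 1.077325 ≈ 1.0773

1.0773


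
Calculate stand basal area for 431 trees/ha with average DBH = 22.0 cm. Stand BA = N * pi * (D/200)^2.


(D/200)^2 = (22.0/200)^2 = 0.11^2 = 0.0121
Individual BA = 3.141593 * 0.0121 = 0.0380133 m^2
Stand BA = 431 * 0.0380133 = 16.3837 ≈ 16.38 m^2/ha

16.38 m^2/ha


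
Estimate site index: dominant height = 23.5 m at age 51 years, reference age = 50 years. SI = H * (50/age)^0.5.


50/51 = 0.980392
(0.980392)^0.5 = 0.990147
SI = 23.5 * 0.990147 = 23.2685 ≈ 23.3 m

23.3 m


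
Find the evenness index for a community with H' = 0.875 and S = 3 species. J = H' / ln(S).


ln(3) = 1.09861
J = H' / ln(S) = 0.875 / 1.09861 = 0.796461 ≈ 0.7965

0.7965


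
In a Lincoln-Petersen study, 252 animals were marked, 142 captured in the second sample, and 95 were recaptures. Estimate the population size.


N = M * C / R = 252 * 142 / 95 = 35784 / 95 = 376.67 ≈ 377

377 individuals


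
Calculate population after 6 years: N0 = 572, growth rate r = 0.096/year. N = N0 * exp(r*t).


r*t = 0.096 * 6 = 0.576
exp(0.576) = 1.77891
N = 572 * 1.77891 = 1017.54 ≈ 1018

1018


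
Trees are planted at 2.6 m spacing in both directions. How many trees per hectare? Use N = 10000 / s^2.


N = 10000 / 2.6^2 = 10000 / 6.76 = 1479.29 ≈ 1479 trees/ha

1479 trees/ha


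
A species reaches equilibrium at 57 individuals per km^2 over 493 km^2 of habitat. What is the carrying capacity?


K = 57 * 493 = 28101 individuals

28101 individuals


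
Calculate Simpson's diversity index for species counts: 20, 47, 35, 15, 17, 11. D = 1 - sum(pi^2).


Total N = 20 + 47 + 35 + 15 + 17 + 11 = 145
Per-species terms:
  p = 20/145 = 0.137931; p^2 = 0.137931^2 = 0.019025
  p = 47/145 = 0.324138; p^2 = 0.324138^2 = 0.105065
  p = 35/145 = 0.241379; p^2 = 0.241379^2 = 0.058264
  p = 15/145 = 0.103448; p^2 = 0.103448^2 = 0.010701
  p = 17/145 = 0.117241; p^2 = 0.117241^2 = 0.013745
  p = 11/145 = 0.075862; p^2 = 0.075862^2 = 0.005755
sum(p^2) = 0.019025 + 0.105065 + 0.058264 + 0.010701 + 0.013745 + 0.005755 = 0.212555
D = 1 - 0.212555 = 0.787445 ≈ 0.7874

0.7874


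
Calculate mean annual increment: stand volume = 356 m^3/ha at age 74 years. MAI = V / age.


MAI = 356 / 74 = 4.8108 ≈ 4.81 m^3/ha/yr

4.81 m^3/ha/yr


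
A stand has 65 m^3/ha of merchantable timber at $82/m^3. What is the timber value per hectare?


Value = 65 * 82 = $5330/ha

$5330/ha


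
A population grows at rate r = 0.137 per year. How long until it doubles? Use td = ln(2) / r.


td = ln(2) / 0.137 = 0.693147 / 0.137 = 5.05947 ≈ 5.1 years

5.1 years


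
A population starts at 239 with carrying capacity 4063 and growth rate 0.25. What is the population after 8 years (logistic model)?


(K - N0)/N0 = (4063 - 239)/239 = 3824/239 = 16.0000
r*t = 0.25 * 8 = 2; exp(-2) = 0.135335
16.0000 * 0.135335 = 2.16536
1 + 2.16536 = 3.16536
N = 4063 / 3.16536 = 1283.58 ≈ 1284

1284


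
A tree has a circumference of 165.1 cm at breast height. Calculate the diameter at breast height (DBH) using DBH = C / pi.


DBH = C / pi = 165.1 / 3.141593 = 52.5530 ≈ 52.55 cm

52.55 cm


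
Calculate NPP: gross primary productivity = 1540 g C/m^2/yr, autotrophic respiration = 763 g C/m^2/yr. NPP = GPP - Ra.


NPP = GPP - Ra = 1540 - 763 = 777 g C/m^2/yr

777 g C/m^2/yr


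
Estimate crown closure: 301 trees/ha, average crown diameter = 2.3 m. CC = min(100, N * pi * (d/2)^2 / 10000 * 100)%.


(d/2)^2 = (2.3/2)^2 = 1.15^2 = 1.3225
Crown area = 3.141593 * 1.3225 = 4.15476 m^2
N * area / 10000 * 100 = 301 * 4.15476 / 10000 * 100 = 12.5058
CC = min(100, 12.5058) = 12.5058 ≈ 12.5%

12.5%


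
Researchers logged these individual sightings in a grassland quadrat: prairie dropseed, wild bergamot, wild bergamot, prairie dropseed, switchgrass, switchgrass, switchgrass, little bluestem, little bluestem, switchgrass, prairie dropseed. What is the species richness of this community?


Total individuals logged = 11
Distinct species (count of individuals): prairie dropseed (3), wild bergamot (2), switchgrass (4), little bluestem (2)
Species richness = number of distinct species = 4

4


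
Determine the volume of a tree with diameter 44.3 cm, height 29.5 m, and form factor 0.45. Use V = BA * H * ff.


(D/200)^2 = (44.3/200)^2 = 0.2215^2 = 0.04906225
BA = 3.141593 * 0.04906225 = 0.154134 m^2
V = 0.154134 * 29.5 * 0.45 = 2.04613 ≈ 2.046 m^3

2.046 m^3


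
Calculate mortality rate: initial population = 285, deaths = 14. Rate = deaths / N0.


Mortality rate = 14 / 285 = 0.049123 ≈ 0.0491

0.0491


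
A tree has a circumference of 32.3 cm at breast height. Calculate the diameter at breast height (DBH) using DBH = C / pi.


DBH = C / pi = 32.3 / 3.141593 = 10.2814 ≈ 10.28 cm

10.28 cm


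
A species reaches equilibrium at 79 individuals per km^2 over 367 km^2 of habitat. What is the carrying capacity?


K = 79 * 367 = 28993 individuals

28993 individuals


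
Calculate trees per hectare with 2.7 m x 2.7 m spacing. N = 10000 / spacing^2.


N = 10000 / 2.7^2 = 10000 / 7.29 = 1371.74 ≈ 1372 trees/ha

1372 trees/ha


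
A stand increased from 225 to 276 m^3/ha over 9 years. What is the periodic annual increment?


PAI = (V2 - V1) / period = (276 - 225) / 9 = 51 / 9 = 5.6667 ≈ 5.67 m^3/ha/yr

5.67 m^3/ha/yr


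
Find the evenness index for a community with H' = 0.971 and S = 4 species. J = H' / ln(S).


ln(4) = 1.38629
J = H' / ln(S) = 0.971 / 1.38629 = 0.700431 ≈ 0.7004

0.7004


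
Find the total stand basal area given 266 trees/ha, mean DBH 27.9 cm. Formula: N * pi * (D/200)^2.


(D/200)^2 = (27.9/200)^2 = 0.1395^2 = 0.01946025
Individual BA = 3.141593 * 0.01946025 = 0.0611362 m^2
Stand BA = 266 * 0.0611362 = 16.2622 ≈ 16.26 m^2/ha

16.26 m^2/ha


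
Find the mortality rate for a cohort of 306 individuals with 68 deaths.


Mortality rate = 68 / 306 = 0.222222 ≈ 0.2222

0.2222


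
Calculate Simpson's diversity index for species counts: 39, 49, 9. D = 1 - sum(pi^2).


Total N = 39 + 49 + 9 = 97
Per-species terms:
  p = 39/97 = 0.402062; p^2 = 0.402062^2 = 0.161654
  p = 49/97 = 0.505155; p^2 = 0.505155^2 = 0.255182
  p = 9/97 = 0.092784; p^2 = 0.092784^2 = 0.008609
sum(p^2) = 0.161654 + 0.255182 + 0.008609 = 0.425445
D = 1 - 0.425445 = 0.574555 ≈ 0.5746

0.5746


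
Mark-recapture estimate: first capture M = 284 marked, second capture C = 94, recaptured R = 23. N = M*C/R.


N = M * C / R = 284 * 94 / 23 = 26696 / 23 = 1160.70 ≈ 1161

1161 individuals


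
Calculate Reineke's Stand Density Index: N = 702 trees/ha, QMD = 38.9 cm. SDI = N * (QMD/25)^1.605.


QMD/25 = 38.9/25 = 1.556
(1.556)^1.605 = exp(1.605 * ln(1.556)) = exp(1.605 * 0.442118) = exp(0.709599) = 2.03318
SDI = 702 * 2.03318 = 1427.29 ≈ 1427

1427


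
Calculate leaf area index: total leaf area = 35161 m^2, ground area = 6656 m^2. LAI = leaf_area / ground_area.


LAI = 35161 / 6656 = 5.2826 ≈ 5.28

5.28


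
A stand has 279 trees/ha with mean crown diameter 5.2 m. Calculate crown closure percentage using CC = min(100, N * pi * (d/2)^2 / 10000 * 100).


(d/2)^2 = (5.2/2)^2 = 2.6^2 = 6.76
Crown area = 3.141593 * 6.76 = 21.2372 m^2
N * area / 10000 * 100 = 279 * 21.2372 / 10000 * 100 = 59.2518
CC = min(100, 59.2518) = 59.2518 ≈ 59.3%

59.3%


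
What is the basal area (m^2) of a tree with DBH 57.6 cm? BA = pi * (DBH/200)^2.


D/200 = 57.6/200 = 0.288 m
(D/200)^2 = 0.288^2 = 0.082944
BA = 3.141593 * 0.082944 = 0.260576 ≈ 0.2606 m^2

0.2606 m^2


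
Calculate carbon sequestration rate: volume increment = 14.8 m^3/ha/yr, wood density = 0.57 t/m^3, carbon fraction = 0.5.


C = 14.8 * 0.57 * 0.5 = 4.218 ≈ 4.22 t C/ha/yr

4.22 t C/ha/yr


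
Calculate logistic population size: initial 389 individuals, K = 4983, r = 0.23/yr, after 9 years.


(K - N0)/N0 = (4983 - 389)/389 = 4594/389 = 11.8098
r*t = 0.23 * 9 = 2.07; exp(-2.07) = 0.126186
11.8098 * 0.126186 = 1.49023
1 + 1.49023 = 2.49023
N = 4983 / 2.49023 = 2001.02 ≈ 2001

2001


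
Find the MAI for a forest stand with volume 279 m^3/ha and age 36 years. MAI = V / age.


MAI = 279 / 36 = 7.75 m^3/ha/yr

7.75 m^3/ha/yr


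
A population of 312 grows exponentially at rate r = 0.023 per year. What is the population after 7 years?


r*t = 0.023 * 7 = 0.161
exp(0.161) = 1.17468
N = 312 * 1.17468 = 366.500 ≈ 367

367


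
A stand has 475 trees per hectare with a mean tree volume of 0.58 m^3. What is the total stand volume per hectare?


V_stand = 475 * 0.58 = 275.5 m^3/ha

275.5 m^3/ha


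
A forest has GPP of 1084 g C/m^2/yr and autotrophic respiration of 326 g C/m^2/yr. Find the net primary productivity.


NPP = GPP - Ra = 1084 - 326 = 758 g C/m^2/yr

758 g C/m^2/yr


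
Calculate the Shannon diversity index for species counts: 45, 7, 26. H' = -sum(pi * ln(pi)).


Total N = 45 + 7 + 26 = 78
Per-species terms:
  p = 45/78 = 0.576923; ln(p) = -0.550046; p*ln(p) = 0.576923 * (-0.550046) = -0.317334
  p = 7/78 = 0.089744; ln(p) = -2.410794; p*ln(p) = 0.089744 * (-2.410794) = -0.216354
  p = 26/78 = 0.333333; ln(p) = -1.098613; p*ln(p) = 0.333333 * (-1.098613) = -0.366204
sum(p*ln(p)) = (-0.317334) + (-0.216354) + (-0.366204) = -0.899892
H' = -(-0.899892) = 0.899892 ≈ 0.8999

0.8999
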